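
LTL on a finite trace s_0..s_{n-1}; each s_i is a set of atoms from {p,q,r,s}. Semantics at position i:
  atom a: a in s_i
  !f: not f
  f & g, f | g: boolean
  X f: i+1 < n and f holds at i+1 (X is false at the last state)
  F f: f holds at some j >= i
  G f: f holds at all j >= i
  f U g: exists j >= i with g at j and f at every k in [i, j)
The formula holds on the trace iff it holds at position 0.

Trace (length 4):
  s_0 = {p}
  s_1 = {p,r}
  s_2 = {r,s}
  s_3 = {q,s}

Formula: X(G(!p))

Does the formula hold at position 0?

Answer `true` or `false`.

s_0={p}: X(G(!p))=False G(!p)=False !p=False p=True
s_1={p,r}: X(G(!p))=True G(!p)=False !p=False p=True
s_2={r,s}: X(G(!p))=True G(!p)=True !p=True p=False
s_3={q,s}: X(G(!p))=False G(!p)=True !p=True p=False

Answer: false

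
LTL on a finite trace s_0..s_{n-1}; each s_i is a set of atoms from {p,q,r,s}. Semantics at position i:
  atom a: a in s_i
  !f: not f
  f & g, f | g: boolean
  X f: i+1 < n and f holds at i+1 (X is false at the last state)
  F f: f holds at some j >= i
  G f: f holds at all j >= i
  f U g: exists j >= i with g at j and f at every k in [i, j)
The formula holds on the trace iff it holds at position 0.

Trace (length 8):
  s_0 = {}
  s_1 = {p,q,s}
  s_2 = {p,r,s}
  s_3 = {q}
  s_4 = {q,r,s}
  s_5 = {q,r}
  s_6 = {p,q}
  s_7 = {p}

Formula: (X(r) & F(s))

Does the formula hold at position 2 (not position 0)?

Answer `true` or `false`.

Answer: false

Derivation:
s_0={}: (X(r) & F(s))=False X(r)=False r=False F(s)=True s=False
s_1={p,q,s}: (X(r) & F(s))=True X(r)=True r=False F(s)=True s=True
s_2={p,r,s}: (X(r) & F(s))=False X(r)=False r=True F(s)=True s=True
s_3={q}: (X(r) & F(s))=True X(r)=True r=False F(s)=True s=False
s_4={q,r,s}: (X(r) & F(s))=True X(r)=True r=True F(s)=True s=True
s_5={q,r}: (X(r) & F(s))=False X(r)=False r=True F(s)=False s=False
s_6={p,q}: (X(r) & F(s))=False X(r)=False r=False F(s)=False s=False
s_7={p}: (X(r) & F(s))=False X(r)=False r=False F(s)=False s=False
Evaluating at position 2: result = False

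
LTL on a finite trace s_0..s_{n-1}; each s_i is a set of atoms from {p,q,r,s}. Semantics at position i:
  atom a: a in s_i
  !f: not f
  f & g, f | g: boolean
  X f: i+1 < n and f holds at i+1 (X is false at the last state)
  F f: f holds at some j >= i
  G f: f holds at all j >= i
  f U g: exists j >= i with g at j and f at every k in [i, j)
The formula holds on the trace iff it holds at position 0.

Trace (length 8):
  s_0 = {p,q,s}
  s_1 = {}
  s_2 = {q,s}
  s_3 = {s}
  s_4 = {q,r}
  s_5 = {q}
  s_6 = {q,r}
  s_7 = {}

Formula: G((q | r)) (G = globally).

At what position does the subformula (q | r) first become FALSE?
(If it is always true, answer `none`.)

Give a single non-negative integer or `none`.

s_0={p,q,s}: (q | r)=True q=True r=False
s_1={}: (q | r)=False q=False r=False
s_2={q,s}: (q | r)=True q=True r=False
s_3={s}: (q | r)=False q=False r=False
s_4={q,r}: (q | r)=True q=True r=True
s_5={q}: (q | r)=True q=True r=False
s_6={q,r}: (q | r)=True q=True r=True
s_7={}: (q | r)=False q=False r=False
G((q | r)) holds globally = False
First violation at position 1.

Answer: 1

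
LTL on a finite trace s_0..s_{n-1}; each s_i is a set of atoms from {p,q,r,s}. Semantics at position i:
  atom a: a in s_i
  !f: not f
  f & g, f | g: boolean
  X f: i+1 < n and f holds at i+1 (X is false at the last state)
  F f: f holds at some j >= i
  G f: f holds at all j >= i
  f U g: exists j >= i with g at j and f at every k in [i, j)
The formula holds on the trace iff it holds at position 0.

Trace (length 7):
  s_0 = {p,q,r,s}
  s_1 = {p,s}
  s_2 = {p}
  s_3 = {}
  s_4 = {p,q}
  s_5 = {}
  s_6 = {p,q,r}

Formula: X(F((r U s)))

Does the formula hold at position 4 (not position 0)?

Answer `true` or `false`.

Answer: false

Derivation:
s_0={p,q,r,s}: X(F((r U s)))=True F((r U s))=True (r U s)=True r=True s=True
s_1={p,s}: X(F((r U s)))=False F((r U s))=True (r U s)=True r=False s=True
s_2={p}: X(F((r U s)))=False F((r U s))=False (r U s)=False r=False s=False
s_3={}: X(F((r U s)))=False F((r U s))=False (r U s)=False r=False s=False
s_4={p,q}: X(F((r U s)))=False F((r U s))=False (r U s)=False r=False s=False
s_5={}: X(F((r U s)))=False F((r U s))=False (r U s)=False r=False s=False
s_6={p,q,r}: X(F((r U s)))=False F((r U s))=False (r U s)=False r=True s=False
Evaluating at position 4: result = False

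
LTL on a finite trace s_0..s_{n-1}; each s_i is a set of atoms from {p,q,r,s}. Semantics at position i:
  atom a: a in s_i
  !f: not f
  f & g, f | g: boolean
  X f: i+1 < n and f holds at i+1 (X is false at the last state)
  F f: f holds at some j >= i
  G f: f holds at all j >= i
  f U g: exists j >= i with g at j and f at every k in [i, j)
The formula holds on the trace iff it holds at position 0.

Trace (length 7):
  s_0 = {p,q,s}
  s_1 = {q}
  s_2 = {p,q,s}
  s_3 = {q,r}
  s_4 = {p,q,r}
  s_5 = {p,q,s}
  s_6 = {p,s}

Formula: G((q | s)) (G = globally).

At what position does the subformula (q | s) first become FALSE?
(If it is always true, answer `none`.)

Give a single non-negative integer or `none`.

s_0={p,q,s}: (q | s)=True q=True s=True
s_1={q}: (q | s)=True q=True s=False
s_2={p,q,s}: (q | s)=True q=True s=True
s_3={q,r}: (q | s)=True q=True s=False
s_4={p,q,r}: (q | s)=True q=True s=False
s_5={p,q,s}: (q | s)=True q=True s=True
s_6={p,s}: (q | s)=True q=False s=True
G((q | s)) holds globally = True
No violation — formula holds at every position.

Answer: none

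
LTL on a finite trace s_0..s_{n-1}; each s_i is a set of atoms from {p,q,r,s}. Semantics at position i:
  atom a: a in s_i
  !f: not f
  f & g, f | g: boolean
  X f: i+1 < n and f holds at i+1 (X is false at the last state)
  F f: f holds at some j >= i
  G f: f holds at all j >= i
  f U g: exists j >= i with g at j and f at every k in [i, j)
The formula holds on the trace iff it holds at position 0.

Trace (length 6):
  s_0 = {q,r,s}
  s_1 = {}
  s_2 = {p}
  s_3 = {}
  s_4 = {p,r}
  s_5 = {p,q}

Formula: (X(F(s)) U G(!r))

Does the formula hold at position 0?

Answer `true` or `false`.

s_0={q,r,s}: (X(F(s)) U G(!r))=False X(F(s))=False F(s)=True s=True G(!r)=False !r=False r=True
s_1={}: (X(F(s)) U G(!r))=False X(F(s))=False F(s)=False s=False G(!r)=False !r=True r=False
s_2={p}: (X(F(s)) U G(!r))=False X(F(s))=False F(s)=False s=False G(!r)=False !r=True r=False
s_3={}: (X(F(s)) U G(!r))=False X(F(s))=False F(s)=False s=False G(!r)=False !r=True r=False
s_4={p,r}: (X(F(s)) U G(!r))=False X(F(s))=False F(s)=False s=False G(!r)=False !r=False r=True
s_5={p,q}: (X(F(s)) U G(!r))=True X(F(s))=False F(s)=False s=False G(!r)=True !r=True r=False

Answer: false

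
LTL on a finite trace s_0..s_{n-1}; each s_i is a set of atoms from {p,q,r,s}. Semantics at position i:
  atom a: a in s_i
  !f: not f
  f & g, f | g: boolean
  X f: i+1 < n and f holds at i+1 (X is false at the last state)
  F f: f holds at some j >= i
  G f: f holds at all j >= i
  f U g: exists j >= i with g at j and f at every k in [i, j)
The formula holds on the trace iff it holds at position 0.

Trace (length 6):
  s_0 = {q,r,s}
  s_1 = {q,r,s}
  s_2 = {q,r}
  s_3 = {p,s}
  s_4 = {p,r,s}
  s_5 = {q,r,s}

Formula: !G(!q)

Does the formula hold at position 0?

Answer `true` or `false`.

s_0={q,r,s}: !G(!q)=True G(!q)=False !q=False q=True
s_1={q,r,s}: !G(!q)=True G(!q)=False !q=False q=True
s_2={q,r}: !G(!q)=True G(!q)=False !q=False q=True
s_3={p,s}: !G(!q)=True G(!q)=False !q=True q=False
s_4={p,r,s}: !G(!q)=True G(!q)=False !q=True q=False
s_5={q,r,s}: !G(!q)=True G(!q)=False !q=False q=True

Answer: true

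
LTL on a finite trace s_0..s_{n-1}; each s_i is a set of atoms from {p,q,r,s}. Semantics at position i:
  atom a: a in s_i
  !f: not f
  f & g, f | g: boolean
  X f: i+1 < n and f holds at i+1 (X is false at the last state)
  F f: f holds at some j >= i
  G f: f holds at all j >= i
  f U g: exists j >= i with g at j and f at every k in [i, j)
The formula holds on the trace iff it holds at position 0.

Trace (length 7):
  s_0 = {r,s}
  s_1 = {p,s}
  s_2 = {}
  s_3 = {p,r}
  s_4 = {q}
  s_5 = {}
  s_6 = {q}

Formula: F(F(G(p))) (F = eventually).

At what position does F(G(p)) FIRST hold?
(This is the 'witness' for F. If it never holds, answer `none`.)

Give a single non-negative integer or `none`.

Answer: none

Derivation:
s_0={r,s}: F(G(p))=False G(p)=False p=False
s_1={p,s}: F(G(p))=False G(p)=False p=True
s_2={}: F(G(p))=False G(p)=False p=False
s_3={p,r}: F(G(p))=False G(p)=False p=True
s_4={q}: F(G(p))=False G(p)=False p=False
s_5={}: F(G(p))=False G(p)=False p=False
s_6={q}: F(G(p))=False G(p)=False p=False
F(F(G(p))) does not hold (no witness exists).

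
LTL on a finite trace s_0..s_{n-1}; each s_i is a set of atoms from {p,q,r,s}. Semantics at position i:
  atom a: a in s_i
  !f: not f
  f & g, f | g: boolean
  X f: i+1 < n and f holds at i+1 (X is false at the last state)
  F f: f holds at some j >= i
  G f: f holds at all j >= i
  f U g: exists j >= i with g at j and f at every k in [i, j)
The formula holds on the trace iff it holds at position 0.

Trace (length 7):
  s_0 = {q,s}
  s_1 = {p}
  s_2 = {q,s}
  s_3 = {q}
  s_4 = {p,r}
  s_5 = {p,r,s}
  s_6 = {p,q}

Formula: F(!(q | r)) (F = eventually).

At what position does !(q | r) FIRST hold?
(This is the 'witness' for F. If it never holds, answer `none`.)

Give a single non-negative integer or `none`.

s_0={q,s}: !(q | r)=False (q | r)=True q=True r=False
s_1={p}: !(q | r)=True (q | r)=False q=False r=False
s_2={q,s}: !(q | r)=False (q | r)=True q=True r=False
s_3={q}: !(q | r)=False (q | r)=True q=True r=False
s_4={p,r}: !(q | r)=False (q | r)=True q=False r=True
s_5={p,r,s}: !(q | r)=False (q | r)=True q=False r=True
s_6={p,q}: !(q | r)=False (q | r)=True q=True r=False
F(!(q | r)) holds; first witness at position 1.

Answer: 1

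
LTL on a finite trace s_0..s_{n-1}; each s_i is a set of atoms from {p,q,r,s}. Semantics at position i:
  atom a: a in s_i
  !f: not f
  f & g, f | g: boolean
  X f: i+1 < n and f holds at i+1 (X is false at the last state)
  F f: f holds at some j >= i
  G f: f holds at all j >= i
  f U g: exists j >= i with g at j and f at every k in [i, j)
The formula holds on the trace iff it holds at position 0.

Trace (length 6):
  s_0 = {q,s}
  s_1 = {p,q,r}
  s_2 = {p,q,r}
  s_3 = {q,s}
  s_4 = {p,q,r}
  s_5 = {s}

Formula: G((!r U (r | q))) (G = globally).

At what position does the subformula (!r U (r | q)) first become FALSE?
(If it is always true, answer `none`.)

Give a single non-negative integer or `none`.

Answer: 5

Derivation:
s_0={q,s}: (!r U (r | q))=True !r=True r=False (r | q)=True q=True
s_1={p,q,r}: (!r U (r | q))=True !r=False r=True (r | q)=True q=True
s_2={p,q,r}: (!r U (r | q))=True !r=False r=True (r | q)=True q=True
s_3={q,s}: (!r U (r | q))=True !r=True r=False (r | q)=True q=True
s_4={p,q,r}: (!r U (r | q))=True !r=False r=True (r | q)=True q=True
s_5={s}: (!r U (r | q))=False !r=True r=False (r | q)=False q=False
G((!r U (r | q))) holds globally = False
First violation at position 5.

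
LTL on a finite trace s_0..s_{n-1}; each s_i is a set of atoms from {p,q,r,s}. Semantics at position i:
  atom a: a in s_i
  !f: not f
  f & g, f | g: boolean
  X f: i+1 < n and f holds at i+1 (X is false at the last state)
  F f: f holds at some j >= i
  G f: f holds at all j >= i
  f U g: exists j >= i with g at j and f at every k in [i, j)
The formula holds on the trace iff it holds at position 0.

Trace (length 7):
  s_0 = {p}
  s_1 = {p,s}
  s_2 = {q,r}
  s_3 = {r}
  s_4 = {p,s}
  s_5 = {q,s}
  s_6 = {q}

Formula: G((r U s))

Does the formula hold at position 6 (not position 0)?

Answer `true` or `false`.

s_0={p}: G((r U s))=False (r U s)=False r=False s=False
s_1={p,s}: G((r U s))=False (r U s)=True r=False s=True
s_2={q,r}: G((r U s))=False (r U s)=True r=True s=False
s_3={r}: G((r U s))=False (r U s)=True r=True s=False
s_4={p,s}: G((r U s))=False (r U s)=True r=False s=True
s_5={q,s}: G((r U s))=False (r U s)=True r=False s=True
s_6={q}: G((r U s))=False (r U s)=False r=False s=False
Evaluating at position 6: result = False

Answer: false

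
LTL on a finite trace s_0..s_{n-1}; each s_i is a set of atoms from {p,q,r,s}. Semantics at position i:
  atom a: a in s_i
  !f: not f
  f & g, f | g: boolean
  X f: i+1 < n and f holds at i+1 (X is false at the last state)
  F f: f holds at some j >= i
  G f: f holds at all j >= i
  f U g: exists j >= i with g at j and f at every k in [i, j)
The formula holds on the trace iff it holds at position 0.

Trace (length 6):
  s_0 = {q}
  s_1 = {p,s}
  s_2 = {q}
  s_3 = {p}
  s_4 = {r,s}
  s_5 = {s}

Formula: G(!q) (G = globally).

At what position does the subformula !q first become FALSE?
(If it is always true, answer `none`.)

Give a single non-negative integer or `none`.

Answer: 0

Derivation:
s_0={q}: !q=False q=True
s_1={p,s}: !q=True q=False
s_2={q}: !q=False q=True
s_3={p}: !q=True q=False
s_4={r,s}: !q=True q=False
s_5={s}: !q=True q=False
G(!q) holds globally = False
First violation at position 0.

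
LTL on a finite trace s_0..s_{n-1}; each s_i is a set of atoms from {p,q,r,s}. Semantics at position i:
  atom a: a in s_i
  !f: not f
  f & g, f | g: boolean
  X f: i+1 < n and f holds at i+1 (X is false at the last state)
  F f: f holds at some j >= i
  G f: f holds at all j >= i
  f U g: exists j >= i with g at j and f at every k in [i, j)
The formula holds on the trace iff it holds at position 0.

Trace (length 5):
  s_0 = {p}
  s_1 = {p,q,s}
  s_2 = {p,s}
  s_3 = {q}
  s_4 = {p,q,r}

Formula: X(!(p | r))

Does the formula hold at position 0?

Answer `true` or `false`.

Answer: false

Derivation:
s_0={p}: X(!(p | r))=False !(p | r)=False (p | r)=True p=True r=False
s_1={p,q,s}: X(!(p | r))=False !(p | r)=False (p | r)=True p=True r=False
s_2={p,s}: X(!(p | r))=True !(p | r)=False (p | r)=True p=True r=False
s_3={q}: X(!(p | r))=False !(p | r)=True (p | r)=False p=False r=False
s_4={p,q,r}: X(!(p | r))=False !(p | r)=False (p | r)=True p=True r=True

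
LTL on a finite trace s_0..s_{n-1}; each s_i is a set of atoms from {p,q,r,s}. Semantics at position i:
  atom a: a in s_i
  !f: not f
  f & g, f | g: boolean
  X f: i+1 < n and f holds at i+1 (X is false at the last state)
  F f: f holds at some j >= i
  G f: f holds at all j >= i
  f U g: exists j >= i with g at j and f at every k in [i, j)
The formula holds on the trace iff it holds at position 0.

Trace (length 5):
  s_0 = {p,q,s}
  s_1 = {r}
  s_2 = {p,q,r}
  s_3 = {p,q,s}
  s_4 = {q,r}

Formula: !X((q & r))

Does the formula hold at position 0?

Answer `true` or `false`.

s_0={p,q,s}: !X((q & r))=True X((q & r))=False (q & r)=False q=True r=False
s_1={r}: !X((q & r))=False X((q & r))=True (q & r)=False q=False r=True
s_2={p,q,r}: !X((q & r))=True X((q & r))=False (q & r)=True q=True r=True
s_3={p,q,s}: !X((q & r))=False X((q & r))=True (q & r)=False q=True r=False
s_4={q,r}: !X((q & r))=True X((q & r))=False (q & r)=True q=True r=True

Answer: true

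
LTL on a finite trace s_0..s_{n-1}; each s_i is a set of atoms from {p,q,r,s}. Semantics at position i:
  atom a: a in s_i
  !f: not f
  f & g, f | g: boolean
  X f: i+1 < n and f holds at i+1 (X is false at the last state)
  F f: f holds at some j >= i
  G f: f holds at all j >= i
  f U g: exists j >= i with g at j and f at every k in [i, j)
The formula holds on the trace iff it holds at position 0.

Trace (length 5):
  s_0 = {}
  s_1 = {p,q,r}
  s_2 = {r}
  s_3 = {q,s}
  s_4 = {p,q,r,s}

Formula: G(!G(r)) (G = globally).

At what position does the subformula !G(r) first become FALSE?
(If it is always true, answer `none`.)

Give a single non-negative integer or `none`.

Answer: 4

Derivation:
s_0={}: !G(r)=True G(r)=False r=False
s_1={p,q,r}: !G(r)=True G(r)=False r=True
s_2={r}: !G(r)=True G(r)=False r=True
s_3={q,s}: !G(r)=True G(r)=False r=False
s_4={p,q,r,s}: !G(r)=False G(r)=True r=True
G(!G(r)) holds globally = False
First violation at position 4.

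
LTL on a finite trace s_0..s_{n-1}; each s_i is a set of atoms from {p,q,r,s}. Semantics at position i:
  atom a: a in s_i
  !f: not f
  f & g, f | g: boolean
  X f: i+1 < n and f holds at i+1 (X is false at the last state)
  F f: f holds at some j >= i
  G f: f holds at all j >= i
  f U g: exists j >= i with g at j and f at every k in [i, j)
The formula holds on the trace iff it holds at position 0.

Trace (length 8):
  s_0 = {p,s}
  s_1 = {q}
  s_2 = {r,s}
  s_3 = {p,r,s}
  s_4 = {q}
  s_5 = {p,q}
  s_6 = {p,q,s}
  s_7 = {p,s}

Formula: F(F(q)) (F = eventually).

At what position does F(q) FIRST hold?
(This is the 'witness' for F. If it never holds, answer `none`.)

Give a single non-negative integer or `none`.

s_0={p,s}: F(q)=True q=False
s_1={q}: F(q)=True q=True
s_2={r,s}: F(q)=True q=False
s_3={p,r,s}: F(q)=True q=False
s_4={q}: F(q)=True q=True
s_5={p,q}: F(q)=True q=True
s_6={p,q,s}: F(q)=True q=True
s_7={p,s}: F(q)=False q=False
F(F(q)) holds; first witness at position 0.

Answer: 0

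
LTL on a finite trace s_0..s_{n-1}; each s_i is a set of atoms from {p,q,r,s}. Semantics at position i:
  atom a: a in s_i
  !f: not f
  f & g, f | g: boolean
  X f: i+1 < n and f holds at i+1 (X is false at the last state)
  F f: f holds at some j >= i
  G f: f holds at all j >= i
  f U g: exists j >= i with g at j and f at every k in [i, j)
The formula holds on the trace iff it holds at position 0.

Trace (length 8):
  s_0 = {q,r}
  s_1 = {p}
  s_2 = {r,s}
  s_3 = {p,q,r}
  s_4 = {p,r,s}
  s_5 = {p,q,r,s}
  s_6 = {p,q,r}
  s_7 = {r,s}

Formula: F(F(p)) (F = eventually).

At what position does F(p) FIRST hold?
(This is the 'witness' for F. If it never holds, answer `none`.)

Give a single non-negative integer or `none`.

Answer: 0

Derivation:
s_0={q,r}: F(p)=True p=False
s_1={p}: F(p)=True p=True
s_2={r,s}: F(p)=True p=False
s_3={p,q,r}: F(p)=True p=True
s_4={p,r,s}: F(p)=True p=True
s_5={p,q,r,s}: F(p)=True p=True
s_6={p,q,r}: F(p)=True p=True
s_7={r,s}: F(p)=False p=False
F(F(p)) holds; first witness at position 0.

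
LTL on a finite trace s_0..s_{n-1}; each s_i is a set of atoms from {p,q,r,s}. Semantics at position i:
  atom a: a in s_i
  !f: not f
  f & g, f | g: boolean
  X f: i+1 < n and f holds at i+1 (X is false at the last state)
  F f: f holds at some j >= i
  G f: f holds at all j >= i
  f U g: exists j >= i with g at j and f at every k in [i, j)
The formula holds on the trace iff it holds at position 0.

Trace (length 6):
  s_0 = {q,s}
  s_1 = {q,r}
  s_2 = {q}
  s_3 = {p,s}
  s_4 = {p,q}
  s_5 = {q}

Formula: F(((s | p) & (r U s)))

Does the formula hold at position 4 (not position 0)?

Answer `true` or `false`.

s_0={q,s}: F(((s | p) & (r U s)))=True ((s | p) & (r U s))=True (s | p)=True s=True p=False (r U s)=True r=False
s_1={q,r}: F(((s | p) & (r U s)))=True ((s | p) & (r U s))=False (s | p)=False s=False p=False (r U s)=False r=True
s_2={q}: F(((s | p) & (r U s)))=True ((s | p) & (r U s))=False (s | p)=False s=False p=False (r U s)=False r=False
s_3={p,s}: F(((s | p) & (r U s)))=True ((s | p) & (r U s))=True (s | p)=True s=True p=True (r U s)=True r=False
s_4={p,q}: F(((s | p) & (r U s)))=False ((s | p) & (r U s))=False (s | p)=True s=False p=True (r U s)=False r=False
s_5={q}: F(((s | p) & (r U s)))=False ((s | p) & (r U s))=False (s | p)=False s=False p=False (r U s)=False r=False
Evaluating at position 4: result = False

Answer: false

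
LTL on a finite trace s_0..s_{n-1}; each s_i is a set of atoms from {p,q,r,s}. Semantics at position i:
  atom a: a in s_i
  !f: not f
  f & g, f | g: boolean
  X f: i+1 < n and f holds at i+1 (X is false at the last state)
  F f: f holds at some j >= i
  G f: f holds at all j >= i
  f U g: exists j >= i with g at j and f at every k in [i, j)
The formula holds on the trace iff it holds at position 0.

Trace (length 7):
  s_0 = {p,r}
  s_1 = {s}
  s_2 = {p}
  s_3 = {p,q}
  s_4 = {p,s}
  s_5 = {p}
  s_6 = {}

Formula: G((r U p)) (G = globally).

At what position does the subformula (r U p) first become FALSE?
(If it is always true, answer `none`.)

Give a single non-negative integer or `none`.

s_0={p,r}: (r U p)=True r=True p=True
s_1={s}: (r U p)=False r=False p=False
s_2={p}: (r U p)=True r=False p=True
s_3={p,q}: (r U p)=True r=False p=True
s_4={p,s}: (r U p)=True r=False p=True
s_5={p}: (r U p)=True r=False p=True
s_6={}: (r U p)=False r=False p=False
G((r U p)) holds globally = False
First violation at position 1.

Answer: 1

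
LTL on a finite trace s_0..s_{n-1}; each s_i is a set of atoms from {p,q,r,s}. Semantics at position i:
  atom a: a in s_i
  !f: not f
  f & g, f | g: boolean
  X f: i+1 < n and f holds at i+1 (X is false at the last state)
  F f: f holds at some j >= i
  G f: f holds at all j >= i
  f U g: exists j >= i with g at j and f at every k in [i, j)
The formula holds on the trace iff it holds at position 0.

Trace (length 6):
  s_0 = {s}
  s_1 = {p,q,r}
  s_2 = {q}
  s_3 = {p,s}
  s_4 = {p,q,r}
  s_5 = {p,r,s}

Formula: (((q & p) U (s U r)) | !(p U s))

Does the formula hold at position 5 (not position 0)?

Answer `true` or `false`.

Answer: true

Derivation:
s_0={s}: (((q & p) U (s U r)) | !(p U s))=True ((q & p) U (s U r))=True (q & p)=False q=False p=False (s U r)=True s=True r=False !(p U s)=False (p U s)=True
s_1={p,q,r}: (((q & p) U (s U r)) | !(p U s))=True ((q & p) U (s U r))=True (q & p)=True q=True p=True (s U r)=True s=False r=True !(p U s)=True (p U s)=False
s_2={q}: (((q & p) U (s U r)) | !(p U s))=True ((q & p) U (s U r))=False (q & p)=False q=True p=False (s U r)=False s=False r=False !(p U s)=True (p U s)=False
s_3={p,s}: (((q & p) U (s U r)) | !(p U s))=True ((q & p) U (s U r))=True (q & p)=False q=False p=True (s U r)=True s=True r=False !(p U s)=False (p U s)=True
s_4={p,q,r}: (((q & p) U (s U r)) | !(p U s))=True ((q & p) U (s U r))=True (q & p)=True q=True p=True (s U r)=True s=False r=True !(p U s)=False (p U s)=True
s_5={p,r,s}: (((q & p) U (s U r)) | !(p U s))=True ((q & p) U (s U r))=True (q & p)=False q=False p=True (s U r)=True s=True r=True !(p U s)=False (p U s)=True
Evaluating at position 5: result = True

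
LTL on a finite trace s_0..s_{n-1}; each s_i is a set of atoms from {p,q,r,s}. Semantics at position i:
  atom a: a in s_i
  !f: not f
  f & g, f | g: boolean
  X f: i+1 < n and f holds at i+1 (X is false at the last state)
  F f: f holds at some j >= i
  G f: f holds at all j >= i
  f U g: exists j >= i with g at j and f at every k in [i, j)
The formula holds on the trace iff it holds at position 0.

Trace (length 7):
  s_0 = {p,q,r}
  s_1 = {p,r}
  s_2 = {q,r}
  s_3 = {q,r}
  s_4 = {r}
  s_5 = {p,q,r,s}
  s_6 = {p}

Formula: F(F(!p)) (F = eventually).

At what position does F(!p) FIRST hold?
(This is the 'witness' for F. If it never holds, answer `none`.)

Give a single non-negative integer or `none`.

Answer: 0

Derivation:
s_0={p,q,r}: F(!p)=True !p=False p=True
s_1={p,r}: F(!p)=True !p=False p=True
s_2={q,r}: F(!p)=True !p=True p=False
s_3={q,r}: F(!p)=True !p=True p=False
s_4={r}: F(!p)=True !p=True p=False
s_5={p,q,r,s}: F(!p)=False !p=False p=True
s_6={p}: F(!p)=False !p=False p=True
F(F(!p)) holds; first witness at position 0.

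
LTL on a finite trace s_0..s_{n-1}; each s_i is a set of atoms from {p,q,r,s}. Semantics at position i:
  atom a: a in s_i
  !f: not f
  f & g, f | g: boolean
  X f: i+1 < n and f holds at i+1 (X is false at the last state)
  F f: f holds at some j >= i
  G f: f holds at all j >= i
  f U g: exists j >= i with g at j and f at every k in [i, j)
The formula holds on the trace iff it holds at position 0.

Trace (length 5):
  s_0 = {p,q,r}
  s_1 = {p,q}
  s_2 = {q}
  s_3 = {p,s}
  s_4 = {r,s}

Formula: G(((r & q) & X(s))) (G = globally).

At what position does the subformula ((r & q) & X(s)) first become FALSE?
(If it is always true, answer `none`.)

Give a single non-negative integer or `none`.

s_0={p,q,r}: ((r & q) & X(s))=False (r & q)=True r=True q=True X(s)=False s=False
s_1={p,q}: ((r & q) & X(s))=False (r & q)=False r=False q=True X(s)=False s=False
s_2={q}: ((r & q) & X(s))=False (r & q)=False r=False q=True X(s)=True s=False
s_3={p,s}: ((r & q) & X(s))=False (r & q)=False r=False q=False X(s)=True s=True
s_4={r,s}: ((r & q) & X(s))=False (r & q)=False r=True q=False X(s)=False s=True
G(((r & q) & X(s))) holds globally = False
First violation at position 0.

Answer: 0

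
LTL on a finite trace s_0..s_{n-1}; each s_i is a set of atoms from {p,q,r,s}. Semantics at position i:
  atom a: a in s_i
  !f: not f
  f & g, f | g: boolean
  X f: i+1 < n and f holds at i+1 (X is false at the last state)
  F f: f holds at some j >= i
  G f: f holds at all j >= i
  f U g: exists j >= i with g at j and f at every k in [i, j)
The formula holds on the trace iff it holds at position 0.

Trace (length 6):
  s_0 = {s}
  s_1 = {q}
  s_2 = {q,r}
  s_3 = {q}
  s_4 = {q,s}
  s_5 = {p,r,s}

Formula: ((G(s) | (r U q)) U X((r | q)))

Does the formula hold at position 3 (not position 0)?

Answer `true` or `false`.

Answer: true

Derivation:
s_0={s}: ((G(s) | (r U q)) U X((r | q)))=True (G(s) | (r U q))=False G(s)=False s=True (r U q)=False r=False q=False X((r | q))=True (r | q)=False
s_1={q}: ((G(s) | (r U q)) U X((r | q)))=True (G(s) | (r U q))=True G(s)=False s=False (r U q)=True r=False q=True X((r | q))=True (r | q)=True
s_2={q,r}: ((G(s) | (r U q)) U X((r | q)))=True (G(s) | (r U q))=True G(s)=False s=False (r U q)=True r=True q=True X((r | q))=True (r | q)=True
s_3={q}: ((G(s) | (r U q)) U X((r | q)))=True (G(s) | (r U q))=True G(s)=False s=False (r U q)=True r=False q=True X((r | q))=True (r | q)=True
s_4={q,s}: ((G(s) | (r U q)) U X((r | q)))=True (G(s) | (r U q))=True G(s)=True s=True (r U q)=True r=False q=True X((r | q))=True (r | q)=True
s_5={p,r,s}: ((G(s) | (r U q)) U X((r | q)))=False (G(s) | (r U q))=True G(s)=True s=True (r U q)=False r=True q=False X((r | q))=False (r | q)=True
Evaluating at position 3: result = True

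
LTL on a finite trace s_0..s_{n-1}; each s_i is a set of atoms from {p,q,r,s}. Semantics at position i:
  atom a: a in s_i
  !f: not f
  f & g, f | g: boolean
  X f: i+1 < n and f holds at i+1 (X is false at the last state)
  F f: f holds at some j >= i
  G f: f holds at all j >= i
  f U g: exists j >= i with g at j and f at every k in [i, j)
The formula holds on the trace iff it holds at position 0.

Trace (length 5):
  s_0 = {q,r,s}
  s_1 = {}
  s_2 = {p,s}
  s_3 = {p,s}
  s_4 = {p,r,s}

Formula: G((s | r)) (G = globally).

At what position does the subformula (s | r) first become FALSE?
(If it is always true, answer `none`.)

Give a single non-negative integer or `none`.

Answer: 1

Derivation:
s_0={q,r,s}: (s | r)=True s=True r=True
s_1={}: (s | r)=False s=False r=False
s_2={p,s}: (s | r)=True s=True r=False
s_3={p,s}: (s | r)=True s=True r=False
s_4={p,r,s}: (s | r)=True s=True r=True
G((s | r)) holds globally = False
First violation at position 1.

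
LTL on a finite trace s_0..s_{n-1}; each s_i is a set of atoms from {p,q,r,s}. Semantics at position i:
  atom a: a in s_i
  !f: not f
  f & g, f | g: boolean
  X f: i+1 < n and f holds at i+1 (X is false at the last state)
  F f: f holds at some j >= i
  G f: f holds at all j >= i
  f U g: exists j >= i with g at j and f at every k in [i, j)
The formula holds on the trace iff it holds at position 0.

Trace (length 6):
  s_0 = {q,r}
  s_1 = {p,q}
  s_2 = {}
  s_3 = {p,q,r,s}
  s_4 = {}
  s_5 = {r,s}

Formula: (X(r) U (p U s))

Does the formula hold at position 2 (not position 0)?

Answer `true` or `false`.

Answer: true

Derivation:
s_0={q,r}: (X(r) U (p U s))=False X(r)=False r=True (p U s)=False p=False s=False
s_1={p,q}: (X(r) U (p U s))=False X(r)=False r=False (p U s)=False p=True s=False
s_2={}: (X(r) U (p U s))=True X(r)=True r=False (p U s)=False p=False s=False
s_3={p,q,r,s}: (X(r) U (p U s))=True X(r)=False r=True (p U s)=True p=True s=True
s_4={}: (X(r) U (p U s))=True X(r)=True r=False (p U s)=False p=False s=False
s_5={r,s}: (X(r) U (p U s))=True X(r)=False r=True (p U s)=True p=False s=True
Evaluating at position 2: result = True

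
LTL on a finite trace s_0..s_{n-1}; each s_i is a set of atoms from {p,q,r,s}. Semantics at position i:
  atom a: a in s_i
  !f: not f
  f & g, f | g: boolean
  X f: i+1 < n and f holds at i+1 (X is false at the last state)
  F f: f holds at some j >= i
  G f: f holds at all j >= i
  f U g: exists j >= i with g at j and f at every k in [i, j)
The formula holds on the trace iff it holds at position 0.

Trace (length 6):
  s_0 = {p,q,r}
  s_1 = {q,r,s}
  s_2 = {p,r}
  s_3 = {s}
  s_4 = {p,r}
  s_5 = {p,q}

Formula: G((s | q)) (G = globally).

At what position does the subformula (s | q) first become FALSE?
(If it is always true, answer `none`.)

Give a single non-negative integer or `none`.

Answer: 2

Derivation:
s_0={p,q,r}: (s | q)=True s=False q=True
s_1={q,r,s}: (s | q)=True s=True q=True
s_2={p,r}: (s | q)=False s=False q=False
s_3={s}: (s | q)=True s=True q=False
s_4={p,r}: (s | q)=False s=False q=False
s_5={p,q}: (s | q)=True s=False q=True
G((s | q)) holds globally = False
First violation at position 2.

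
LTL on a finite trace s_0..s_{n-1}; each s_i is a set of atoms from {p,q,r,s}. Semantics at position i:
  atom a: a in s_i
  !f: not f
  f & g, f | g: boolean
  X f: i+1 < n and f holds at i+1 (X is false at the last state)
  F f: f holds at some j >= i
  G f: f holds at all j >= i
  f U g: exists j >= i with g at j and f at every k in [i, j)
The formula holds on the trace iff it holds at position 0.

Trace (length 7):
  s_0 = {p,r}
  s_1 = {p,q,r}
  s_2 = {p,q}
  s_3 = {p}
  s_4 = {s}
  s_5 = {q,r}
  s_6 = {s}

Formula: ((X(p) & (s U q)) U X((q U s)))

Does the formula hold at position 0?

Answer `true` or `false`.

Answer: false

Derivation:
s_0={p,r}: ((X(p) & (s U q)) U X((q U s)))=False (X(p) & (s U q))=False X(p)=True p=True (s U q)=False s=False q=False X((q U s))=False (q U s)=False
s_1={p,q,r}: ((X(p) & (s U q)) U X((q U s)))=True (X(p) & (s U q))=True X(p)=True p=True (s U q)=True s=False q=True X((q U s))=False (q U s)=False
s_2={p,q}: ((X(p) & (s U q)) U X((q U s)))=True (X(p) & (s U q))=True X(p)=True p=True (s U q)=True s=False q=True X((q U s))=False (q U s)=False
s_3={p}: ((X(p) & (s U q)) U X((q U s)))=True (X(p) & (s U q))=False X(p)=False p=True (s U q)=False s=False q=False X((q U s))=True (q U s)=False
s_4={s}: ((X(p) & (s U q)) U X((q U s)))=True (X(p) & (s U q))=False X(p)=False p=False (s U q)=True s=True q=False X((q U s))=True (q U s)=True
s_5={q,r}: ((X(p) & (s U q)) U X((q U s)))=True (X(p) & (s U q))=False X(p)=False p=False (s U q)=True s=False q=True X((q U s))=True (q U s)=True
s_6={s}: ((X(p) & (s U q)) U X((q U s)))=False (X(p) & (s U q))=False X(p)=False p=False (s U q)=False s=True q=False X((q U s))=False (q U s)=True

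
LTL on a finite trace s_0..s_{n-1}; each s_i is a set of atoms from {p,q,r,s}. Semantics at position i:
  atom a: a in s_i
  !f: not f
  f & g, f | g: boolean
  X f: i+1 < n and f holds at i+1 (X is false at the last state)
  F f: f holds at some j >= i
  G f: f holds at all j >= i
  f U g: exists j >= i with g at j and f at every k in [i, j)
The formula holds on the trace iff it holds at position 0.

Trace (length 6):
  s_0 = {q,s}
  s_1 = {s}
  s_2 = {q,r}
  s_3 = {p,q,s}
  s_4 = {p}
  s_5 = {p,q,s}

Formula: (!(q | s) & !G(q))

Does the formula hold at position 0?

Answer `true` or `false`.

s_0={q,s}: (!(q | s) & !G(q))=False !(q | s)=False (q | s)=True q=True s=True !G(q)=True G(q)=False
s_1={s}: (!(q | s) & !G(q))=False !(q | s)=False (q | s)=True q=False s=True !G(q)=True G(q)=False
s_2={q,r}: (!(q | s) & !G(q))=False !(q | s)=False (q | s)=True q=True s=False !G(q)=True G(q)=False
s_3={p,q,s}: (!(q | s) & !G(q))=False !(q | s)=False (q | s)=True q=True s=True !G(q)=True G(q)=False
s_4={p}: (!(q | s) & !G(q))=True !(q | s)=True (q | s)=False q=False s=False !G(q)=True G(q)=False
s_5={p,q,s}: (!(q | s) & !G(q))=False !(q | s)=False (q | s)=True q=True s=True !G(q)=False G(q)=True

Answer: false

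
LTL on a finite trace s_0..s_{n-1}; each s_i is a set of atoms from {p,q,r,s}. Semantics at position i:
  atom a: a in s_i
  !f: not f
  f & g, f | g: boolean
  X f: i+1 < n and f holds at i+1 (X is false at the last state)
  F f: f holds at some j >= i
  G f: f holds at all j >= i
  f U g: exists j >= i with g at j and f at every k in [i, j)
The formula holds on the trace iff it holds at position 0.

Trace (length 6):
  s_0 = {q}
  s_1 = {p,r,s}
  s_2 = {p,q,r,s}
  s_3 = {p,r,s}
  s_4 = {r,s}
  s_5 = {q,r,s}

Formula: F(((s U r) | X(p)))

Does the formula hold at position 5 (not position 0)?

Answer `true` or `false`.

Answer: true

Derivation:
s_0={q}: F(((s U r) | X(p)))=True ((s U r) | X(p))=True (s U r)=False s=False r=False X(p)=True p=False
s_1={p,r,s}: F(((s U r) | X(p)))=True ((s U r) | X(p))=True (s U r)=True s=True r=True X(p)=True p=True
s_2={p,q,r,s}: F(((s U r) | X(p)))=True ((s U r) | X(p))=True (s U r)=True s=True r=True X(p)=True p=True
s_3={p,r,s}: F(((s U r) | X(p)))=True ((s U r) | X(p))=True (s U r)=True s=True r=True X(p)=False p=True
s_4={r,s}: F(((s U r) | X(p)))=True ((s U r) | X(p))=True (s U r)=True s=True r=True X(p)=False p=False
s_5={q,r,s}: F(((s U r) | X(p)))=True ((s U r) | X(p))=True (s U r)=True s=True r=True X(p)=False p=False
Evaluating at position 5: result = True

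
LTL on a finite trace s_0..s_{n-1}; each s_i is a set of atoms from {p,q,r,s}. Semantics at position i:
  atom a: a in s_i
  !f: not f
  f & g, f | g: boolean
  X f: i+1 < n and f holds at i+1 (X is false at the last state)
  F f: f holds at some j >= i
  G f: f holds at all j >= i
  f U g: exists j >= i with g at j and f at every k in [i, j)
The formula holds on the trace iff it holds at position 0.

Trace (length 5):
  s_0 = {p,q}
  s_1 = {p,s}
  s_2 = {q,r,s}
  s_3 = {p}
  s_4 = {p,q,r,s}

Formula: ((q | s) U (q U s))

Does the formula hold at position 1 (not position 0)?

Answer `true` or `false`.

s_0={p,q}: ((q | s) U (q U s))=True (q | s)=True q=True s=False (q U s)=True
s_1={p,s}: ((q | s) U (q U s))=True (q | s)=True q=False s=True (q U s)=True
s_2={q,r,s}: ((q | s) U (q U s))=True (q | s)=True q=True s=True (q U s)=True
s_3={p}: ((q | s) U (q U s))=False (q | s)=False q=False s=False (q U s)=False
s_4={p,q,r,s}: ((q | s) U (q U s))=True (q | s)=True q=True s=True (q U s)=True
Evaluating at position 1: result = True

Answer: true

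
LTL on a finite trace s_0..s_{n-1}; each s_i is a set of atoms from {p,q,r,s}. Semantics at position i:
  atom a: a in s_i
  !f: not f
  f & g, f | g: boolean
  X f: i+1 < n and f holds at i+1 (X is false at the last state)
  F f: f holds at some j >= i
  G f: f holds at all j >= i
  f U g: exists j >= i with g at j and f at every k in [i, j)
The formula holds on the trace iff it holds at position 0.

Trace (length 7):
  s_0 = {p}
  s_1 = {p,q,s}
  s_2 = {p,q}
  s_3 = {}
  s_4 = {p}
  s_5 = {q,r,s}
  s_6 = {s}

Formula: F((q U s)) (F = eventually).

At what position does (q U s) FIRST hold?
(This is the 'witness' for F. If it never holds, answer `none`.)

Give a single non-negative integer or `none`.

Answer: 1

Derivation:
s_0={p}: (q U s)=False q=False s=False
s_1={p,q,s}: (q U s)=True q=True s=True
s_2={p,q}: (q U s)=False q=True s=False
s_3={}: (q U s)=False q=False s=False
s_4={p}: (q U s)=False q=False s=False
s_5={q,r,s}: (q U s)=True q=True s=True
s_6={s}: (q U s)=True q=False s=True
F((q U s)) holds; first witness at position 1.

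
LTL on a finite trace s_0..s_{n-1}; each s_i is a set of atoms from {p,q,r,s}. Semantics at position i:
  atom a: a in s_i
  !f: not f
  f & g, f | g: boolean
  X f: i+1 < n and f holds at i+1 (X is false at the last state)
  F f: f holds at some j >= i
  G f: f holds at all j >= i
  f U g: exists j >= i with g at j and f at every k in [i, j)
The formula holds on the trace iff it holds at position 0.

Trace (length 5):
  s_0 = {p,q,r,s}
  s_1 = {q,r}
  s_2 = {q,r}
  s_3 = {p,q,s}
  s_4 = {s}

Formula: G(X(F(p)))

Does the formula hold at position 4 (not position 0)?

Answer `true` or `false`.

Answer: false

Derivation:
s_0={p,q,r,s}: G(X(F(p)))=False X(F(p))=True F(p)=True p=True
s_1={q,r}: G(X(F(p)))=False X(F(p))=True F(p)=True p=False
s_2={q,r}: G(X(F(p)))=False X(F(p))=True F(p)=True p=False
s_3={p,q,s}: G(X(F(p)))=False X(F(p))=False F(p)=True p=True
s_4={s}: G(X(F(p)))=False X(F(p))=False F(p)=False p=False
Evaluating at position 4: result = False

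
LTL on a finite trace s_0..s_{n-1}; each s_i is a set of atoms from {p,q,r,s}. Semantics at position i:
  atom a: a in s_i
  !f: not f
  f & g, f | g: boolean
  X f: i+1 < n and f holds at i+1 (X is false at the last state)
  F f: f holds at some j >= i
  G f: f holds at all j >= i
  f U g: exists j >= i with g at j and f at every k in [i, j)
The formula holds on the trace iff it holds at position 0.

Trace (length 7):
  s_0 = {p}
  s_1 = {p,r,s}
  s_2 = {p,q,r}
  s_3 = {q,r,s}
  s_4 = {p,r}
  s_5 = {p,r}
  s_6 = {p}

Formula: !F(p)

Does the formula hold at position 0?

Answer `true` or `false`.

s_0={p}: !F(p)=False F(p)=True p=True
s_1={p,r,s}: !F(p)=False F(p)=True p=True
s_2={p,q,r}: !F(p)=False F(p)=True p=True
s_3={q,r,s}: !F(p)=False F(p)=True p=False
s_4={p,r}: !F(p)=False F(p)=True p=True
s_5={p,r}: !F(p)=False F(p)=True p=True
s_6={p}: !F(p)=False F(p)=True p=True

Answer: false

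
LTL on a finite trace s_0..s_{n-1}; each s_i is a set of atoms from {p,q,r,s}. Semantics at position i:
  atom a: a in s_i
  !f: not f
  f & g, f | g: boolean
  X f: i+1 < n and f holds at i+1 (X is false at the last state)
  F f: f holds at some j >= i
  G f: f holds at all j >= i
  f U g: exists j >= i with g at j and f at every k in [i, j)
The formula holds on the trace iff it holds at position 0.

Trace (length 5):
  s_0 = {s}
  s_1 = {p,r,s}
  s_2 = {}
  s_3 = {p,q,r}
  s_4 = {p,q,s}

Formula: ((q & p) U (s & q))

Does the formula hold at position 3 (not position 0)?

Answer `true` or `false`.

s_0={s}: ((q & p) U (s & q))=False (q & p)=False q=False p=False (s & q)=False s=True
s_1={p,r,s}: ((q & p) U (s & q))=False (q & p)=False q=False p=True (s & q)=False s=True
s_2={}: ((q & p) U (s & q))=False (q & p)=False q=False p=False (s & q)=False s=False
s_3={p,q,r}: ((q & p) U (s & q))=True (q & p)=True q=True p=True (s & q)=False s=False
s_4={p,q,s}: ((q & p) U (s & q))=True (q & p)=True q=True p=True (s & q)=True s=True
Evaluating at position 3: result = True

Answer: true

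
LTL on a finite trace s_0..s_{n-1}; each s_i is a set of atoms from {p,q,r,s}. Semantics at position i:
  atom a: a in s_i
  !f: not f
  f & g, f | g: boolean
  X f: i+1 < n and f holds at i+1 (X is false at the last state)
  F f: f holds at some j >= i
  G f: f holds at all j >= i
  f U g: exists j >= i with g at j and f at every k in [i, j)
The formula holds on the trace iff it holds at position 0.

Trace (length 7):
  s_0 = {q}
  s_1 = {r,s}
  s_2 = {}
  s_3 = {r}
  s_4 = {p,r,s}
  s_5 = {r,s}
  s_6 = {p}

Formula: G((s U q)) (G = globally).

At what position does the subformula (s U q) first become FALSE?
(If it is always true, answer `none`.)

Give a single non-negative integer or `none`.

Answer: 1

Derivation:
s_0={q}: (s U q)=True s=False q=True
s_1={r,s}: (s U q)=False s=True q=False
s_2={}: (s U q)=False s=False q=False
s_3={r}: (s U q)=False s=False q=False
s_4={p,r,s}: (s U q)=False s=True q=False
s_5={r,s}: (s U q)=False s=True q=False
s_6={p}: (s U q)=False s=False q=False
G((s U q)) holds globally = False
First violation at position 1.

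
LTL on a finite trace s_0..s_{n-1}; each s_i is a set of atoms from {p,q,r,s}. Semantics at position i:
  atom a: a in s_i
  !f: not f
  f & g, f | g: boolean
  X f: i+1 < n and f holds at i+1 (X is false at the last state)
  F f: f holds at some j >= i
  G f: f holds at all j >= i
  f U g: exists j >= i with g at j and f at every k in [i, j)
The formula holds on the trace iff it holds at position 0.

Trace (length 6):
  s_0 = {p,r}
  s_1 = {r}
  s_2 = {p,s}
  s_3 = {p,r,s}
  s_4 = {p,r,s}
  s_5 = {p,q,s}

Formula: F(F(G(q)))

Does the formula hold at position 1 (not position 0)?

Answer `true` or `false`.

Answer: true

Derivation:
s_0={p,r}: F(F(G(q)))=True F(G(q))=True G(q)=False q=False
s_1={r}: F(F(G(q)))=True F(G(q))=True G(q)=False q=False
s_2={p,s}: F(F(G(q)))=True F(G(q))=True G(q)=False q=False
s_3={p,r,s}: F(F(G(q)))=True F(G(q))=True G(q)=False q=False
s_4={p,r,s}: F(F(G(q)))=True F(G(q))=True G(q)=False q=False
s_5={p,q,s}: F(F(G(q)))=True F(G(q))=True G(q)=True q=True
Evaluating at position 1: result = True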